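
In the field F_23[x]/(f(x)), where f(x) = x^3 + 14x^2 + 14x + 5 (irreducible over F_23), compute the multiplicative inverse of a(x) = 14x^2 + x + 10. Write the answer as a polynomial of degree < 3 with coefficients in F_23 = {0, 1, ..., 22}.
a(x)^(-1) ≡ 14x^2 + 18x + 10 (mod f(x))

Since f is irreducible over F_23, F_23[x]/(f) is a field and a(x) ≠ 0 has an inverse. Apply the extended Euclidean algorithm to f(x) and a(x) in F_23[x]: f(x) = (5x + 22)·a(x) + (11x + 15);  a(x) = (18x + 9)·(11x + 15) + (13). The last nonzero remainder is the constant 13 = gcd(f, a) in F_23. Back-substituting through the division chain expresses 13 = s(x)·a(x) + t(x)·f(x) with s(x) ≡ 21x^2 + 4x + 15 (mod f), so (21x^2 + 4x + 15)·a(x) ≡ 13 (mod f). Multiplying by 13^(-1) ≡ 16 in F_23 gives a(x)^(-1) ≡ 16·(21x^2 + 4x + 15) ≡ 14x^2 + 18x + 10 (mod f). Check: (14x^2 + x + 10)·(14x^2 + 18x + 10) = 12x^4 + 13x^3 + 22x^2 + 6x + 8 ≡ 1 (mod x^3 + 14x^2 + 14x + 5).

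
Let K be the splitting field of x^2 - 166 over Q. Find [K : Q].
[K : Q] = 2

f(x) = x^2 - 166 factors as (x - √166)(x + √166). The splitting field is K = Q(√166). Since 166 is squarefree and > 1, it is not a perfect square, so x^2 - 166 is irreducible over Q and [Q(√166) : Q] = 2. Hence [K : Q] = 2.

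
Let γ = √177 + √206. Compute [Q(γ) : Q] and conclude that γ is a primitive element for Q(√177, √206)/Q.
[Q(γ) : Q] = 4 (equivalently, Q(γ) = Q(√177, √206))

Obviously Q(γ) ⊆ Q(√177, √206), and [Q(√177, √206):Q] = 4 (since 177, 206 are distinct squarefree integers > 1 with 36462 not a perfect square). To show equality we compute the minimal polynomial of γ. From γ = √177 + √206: γ^2 = 177 + 2√(36462) + 206 = 383 + 2√(36462), so γ^2 - 383 = 2√(36462); squaring, (γ^2 - 383)^2 = 4·36462, i.e. γ^4 - 766γ^2 + 146689 - 145848 = 0, i.e. γ^4 - 766γ^2 + 841 = 0. So γ is a root of x^4 - 766x^2 + 841. This polynomial is irreducible over Q: it has no rational root (each ±√177 ± √206 is irrational), and any factorization into two quadratics over Q would force √(36462) ∈ Q (pairing opposite roots) or √177, √206 ∈ Q (other pairings), all impossible. Hence [Q(γ):Q] = 4 = [Q(√177, √206):Q], so Q(γ) = Q(√177, √206).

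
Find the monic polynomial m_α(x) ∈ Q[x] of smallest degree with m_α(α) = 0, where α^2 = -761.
m_α(x) = x^2 + 761

α satisfies α^2 + 761 = 0, so x^2 + 761 annihilates α. Since d = -761 is squarefree and ≠ 1, it is not a perfect square in Q, so x^2 + 761 has no rational root and is therefore irreducible over Q (a degree-2 polynomial over a field is irreducible iff it has no root). Hence m_α(x) = x^2 + 761.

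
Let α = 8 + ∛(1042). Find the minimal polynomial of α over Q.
m_α(x) = x^3 - 24x^2 + 192x - 1554

Set β = α - 8 = ∛(1042), so β^3 = 1042. Then (α - 8)^3 - 1042 = 0, i.e. α is a root of g(x) = (x - 8)^3 - 1042 = x^3 - 24x^2 + 192x - 1554. Since g(x) = h(x - 8) where h(x) = x^3 - 1042, and h is irreducible over Q (because 1042 is not a perfect cube, so h has no rational root, and a monic cubic with no rational root is irreducible), g is also irreducible (irreducibility is preserved under the substitution x → x - 8). Hence m_α(x) = x^3 - 24x^2 + 192x - 1554.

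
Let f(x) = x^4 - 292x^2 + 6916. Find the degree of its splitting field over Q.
[K : Q] = 4

Solving the quadratic in x^2: x^2 = (292 ± √(292^2 - 4·6916))/2 = (292 ± √57600)/2 = (292 ± 240)/2, giving x^2 = 266 or x^2 = 26. So f(x) = (x^2 - 266)(x^2 - 26) and the roots of f are ±√266, ±√26. Hence the splitting field is K = Q(√266, √26). Since 266 and 26 are distinct squarefree integers > 1, their product 6916 is not a perfect square, so √26 ∉ Q(√266). By the tower law [K:Q] = [Q(√266,√26):Q(√266)] · [Q(√266):Q] = 2 · 2 = 4.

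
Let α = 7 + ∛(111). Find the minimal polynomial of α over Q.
m_α(x) = x^3 - 21x^2 + 147x - 454

Set β = α - 7 = ∛(111), so β^3 = 111. Then (α - 7)^3 - 111 = 0, i.e. α is a root of g(x) = (x - 7)^3 - 111 = x^3 - 21x^2 + 147x - 454. Since g(x) = h(x - 7) where h(x) = x^3 - 111, and h is irreducible over Q (because 111 is not a perfect cube, so h has no rational root, and a monic cubic with no rational root is irreducible), g is also irreducible (irreducibility is preserved under the substitution x → x - 7). Hence m_α(x) = x^3 - 21x^2 + 147x - 454.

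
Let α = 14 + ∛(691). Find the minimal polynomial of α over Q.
m_α(x) = x^3 - 42x^2 + 588x - 3435

Set β = α - 14 = ∛(691), so β^3 = 691. Then (α - 14)^3 - 691 = 0, i.e. α is a root of g(x) = (x - 14)^3 - 691 = x^3 - 42x^2 + 588x - 3435. Since g(x) = h(x - 14) where h(x) = x^3 - 691, and h is irreducible over Q (because 691 is not a perfect cube, so h has no rational root, and a monic cubic with no rational root is irreducible), g is also irreducible (irreducibility is preserved under the substitution x → x - 14). Hence m_α(x) = x^3 - 42x^2 + 588x - 3435.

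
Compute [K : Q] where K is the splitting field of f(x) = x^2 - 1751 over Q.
[K : Q] = 2

f(x) = x^2 - 1751 factors as (x - √1751)(x + √1751). The splitting field is K = Q(√1751). Since 1751 is squarefree and > 1, it is not a perfect square, so x^2 - 1751 is irreducible over Q and [Q(√1751) : Q] = 2. Hence [K : Q] = 2.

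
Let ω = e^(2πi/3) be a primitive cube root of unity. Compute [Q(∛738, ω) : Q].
[Q(∛738, ω) : Q] = 6

[Q(∛738):Q] = 3 (min poly x^3 - 738, irreducible since 738 is not a perfect cube). [Q(ω):Q] = 2 (min poly x^2 + x + 1). Since Q(∛738) ⊂ R and ω ∉ R, we have ω ∉ Q(∛738), so x^2 + x + 1 remains irreducible over Q(∛738) and [Q(∛738, ω) : Q(∛738)] = 2. By the tower law, [Q(∛738, ω) : Q] = 3 · 2 = 6. (In fact Q(∛738, ω) is the splitting field of x^3 - 738 over Q.)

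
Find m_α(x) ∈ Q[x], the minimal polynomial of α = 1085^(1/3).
m_α(x) = x^3 - 1085

α satisfies α^3 = 1085, so x^3 - 1085 annihilates α. By the rational root test, a rational root p/q (in lowest terms) of x^3 - 1085 would satisfy p^3 = 1085 q^3, forcing q = 1 and p^3 = 1085; but 1085 is not a perfect cube, contradiction. A monic cubic over Q with no rational root is irreducible (any nontrivial factorization would include a linear factor). Hence x^3 - 1085 is the minimal polynomial of α, and in particular [Q(α):Q] = 3.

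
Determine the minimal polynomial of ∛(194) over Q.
m_α(x) = x^3 - 194

α satisfies α^3 = 194, so x^3 - 194 annihilates α. By the rational root test, a rational root p/q (in lowest terms) of x^3 - 194 would satisfy p^3 = 194 q^3, forcing q = 1 and p^3 = 194; but 194 is not a perfect cube, contradiction. A monic cubic over Q with no rational root is irreducible (any nontrivial factorization would include a linear factor). Hence x^3 - 194 is the minimal polynomial of α, and in particular [Q(α):Q] = 3.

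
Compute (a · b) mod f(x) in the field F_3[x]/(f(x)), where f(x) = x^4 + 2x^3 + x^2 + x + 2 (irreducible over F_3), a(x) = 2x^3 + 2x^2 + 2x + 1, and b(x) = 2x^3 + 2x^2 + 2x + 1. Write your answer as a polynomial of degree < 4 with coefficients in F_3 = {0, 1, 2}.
a · b ≡ x^3 + x^2 + 2x (mod f(x))

Multiply in F_3[x]: a(x)·b(x) = (2x^3 + 2x^2 + 2x + 1)·(2x^3 + 2x^2 + 2x + 1) = x^6 + 2x^5 + 2x^2 + x + 1. This has degree ≥ 4, so divide by f(x) over F_3: x^6 + 2x^5 + 2x^2 + x + 1 = (x^2 + 2)·(x^4 + 2x^3 + x^2 + x + 2) + (x^3 + x^2 + 2x). Hence a·b ≡ x^3 + x^2 + 2x (mod f). (F_3[x]/(f) is a field with 3^4 = 81 elements since f is irreducible of degree 4.)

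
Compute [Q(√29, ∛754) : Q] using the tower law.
[Q(√29, ∛754) : Q] = 6

Let L = Q(√29, ∛754). Since Q(√29) ⊂ L and [Q(√29):Q] = 2, the tower law gives 2 | [L:Q]. Likewise Q(∛754) ⊂ L with [Q(∛754):Q] = 3 (because 754 is not a perfect cube), so 3 | [L:Q]. As gcd(2,3) = 1, [L:Q] is divisible by 6. Conversely L is generated over Q by √29 and ∛754, so [L:Q] ≤ 2·3 = 6. Therefore [Q(√29, ∛754) : Q] = 6.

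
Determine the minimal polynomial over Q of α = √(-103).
m_α(x) = x^2 + 103

α satisfies α^2 + 103 = 0, so x^2 + 103 annihilates α. Since d = -103 is squarefree and ≠ 1, it is not a perfect square in Q, so x^2 + 103 has no rational root and is therefore irreducible over Q (a degree-2 polynomial over a field is irreducible iff it has no root). Hence m_α(x) = x^2 + 103.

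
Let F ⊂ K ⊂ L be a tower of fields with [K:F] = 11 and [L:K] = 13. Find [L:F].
[L:F] = 143

The tower law says that for any tower of field extensions F ⊂ K ⊂ L with finite degrees, [L:F] = [L:K] · [K:F]. Here this gives [L:F] = 13 · 11 = 143.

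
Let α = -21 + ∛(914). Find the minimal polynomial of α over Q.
m_α(x) = x^3 + 63x^2 + 1323x + 8347

Set β = α + 21 = ∛(914), so β^3 = 914. Then (α + 21)^3 - 914 = 0, i.e. α is a root of g(x) = (x + 21)^3 - 914 = x^3 + 63x^2 + 1323x + 8347. Since g(x) = h(x + 21) where h(x) = x^3 - 914, and h is irreducible over Q (because 914 is not a perfect cube, so h has no rational root, and a monic cubic with no rational root is irreducible), g is also irreducible (irreducibility is preserved under the substitution x → x + 21). Hence m_α(x) = x^3 + 63x^2 + 1323x + 8347.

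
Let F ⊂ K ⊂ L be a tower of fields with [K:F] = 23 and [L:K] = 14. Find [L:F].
[L:F] = 322

The tower law says that for any tower of field extensions F ⊂ K ⊂ L with finite degrees, [L:F] = [L:K] · [K:F]. Here this gives [L:F] = 14 · 23 = 322.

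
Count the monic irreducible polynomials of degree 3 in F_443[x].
There are 28979288 monic irreducible polynomials of degree 3 over F_443

Each element of F_{443^3} that lies in no proper subfield is a root of exactly one monic irreducible of degree 3 over F_443, and each such polynomial has 3 distinct roots in F_{443^3}. By Möbius inversion the count is N_443(3) = (1/3) Σ_{d|3} μ(3/d) · 443^d = (1/3)(μ(3)·443^1 + μ(1)·443^3) = 86937864/3 = 28979288.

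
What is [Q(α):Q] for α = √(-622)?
[Q(α):Q] = 2

[Q(α):Q] equals the degree of the minimal polynomial of α. Here α^2 = -622 and x^2 + 622 is irreducible (d = -622 is squarefree, ≠ 1, hence not a square), so deg(m_α) = 2. Thus [Q(α):Q] = 2.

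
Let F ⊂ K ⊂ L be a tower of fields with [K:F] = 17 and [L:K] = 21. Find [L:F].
[L:F] = 357

The tower law says that for any tower of field extensions F ⊂ K ⊂ L with finite degrees, [L:F] = [L:K] · [K:F]. Here this gives [L:F] = 21 · 17 = 357.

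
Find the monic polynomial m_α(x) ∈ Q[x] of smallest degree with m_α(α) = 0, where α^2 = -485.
m_α(x) = x^2 + 485

α satisfies α^2 + 485 = 0, so x^2 + 485 annihilates α. Since d = -485 is squarefree and ≠ 1, it is not a perfect square in Q, so x^2 + 485 has no rational root and is therefore irreducible over Q (a degree-2 polynomial over a field is irreducible iff it has no root). Hence m_α(x) = x^2 + 485.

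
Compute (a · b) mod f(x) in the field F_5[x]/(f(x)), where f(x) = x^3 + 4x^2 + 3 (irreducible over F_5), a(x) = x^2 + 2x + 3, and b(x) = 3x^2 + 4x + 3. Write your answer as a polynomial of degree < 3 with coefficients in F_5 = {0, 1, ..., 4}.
a · b ≡ 3x^2 + 4x (mod f(x))

Multiply in F_5[x]: a(x)·b(x) = (x^2 + 2x + 3)·(3x^2 + 4x + 3) = 3x^4 + 3x + 4. This has degree ≥ 3, so divide by f(x) over F_5: 3x^4 + 3x + 4 = (3x + 3)·(x^3 + 4x^2 + 3) + (3x^2 + 4x). Hence a·b ≡ 3x^2 + 4x (mod f). (F_5[x]/(f) is a field with 5^3 = 125 elements since f is irreducible of degree 3.)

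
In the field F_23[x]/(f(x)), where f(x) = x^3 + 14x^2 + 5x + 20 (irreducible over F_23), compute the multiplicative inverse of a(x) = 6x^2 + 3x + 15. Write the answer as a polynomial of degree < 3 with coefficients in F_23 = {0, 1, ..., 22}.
a(x)^(-1) ≡ 20x^2 + 11x + 18 (mod f(x))

Since f is irreducible over F_23, F_23[x]/(f) is a field and a(x) ≠ 0 has an inverse. Apply the extended Euclidean algorithm to f(x) and a(x) in F_23[x]: f(x) = (4x + 8)·a(x) + (13x + 15);  a(x) = (4x + 8)·(13x + 15) + (10). The last nonzero remainder is the constant 10 = gcd(f, a) in F_23. Back-substituting through the division chain expresses 10 = s(x)·a(x) + t(x)·f(x) with s(x) ≡ 16x^2 + 18x + 19 (mod f), so (16x^2 + 18x + 19)·a(x) ≡ 10 (mod f). Multiplying by 10^(-1) ≡ 7 in F_23 gives a(x)^(-1) ≡ 7·(16x^2 + 18x + 19) ≡ 20x^2 + 11x + 18 (mod f). Check: (6x^2 + 3x + 15)·(20x^2 + 11x + 18) = 5x^4 + 11x^3 + 4x^2 + 12x + 17 ≡ 1 (mod x^3 + 14x^2 + 5x + 20).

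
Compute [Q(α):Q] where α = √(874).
[Q(α):Q] = 2

[Q(α):Q] equals the degree of the minimal polynomial of α. Here α^2 = 874 and x^2 - 874 is irreducible (d = 874 is squarefree, ≠ 1, hence not a square), so deg(m_α) = 2. Thus [Q(α):Q] = 2.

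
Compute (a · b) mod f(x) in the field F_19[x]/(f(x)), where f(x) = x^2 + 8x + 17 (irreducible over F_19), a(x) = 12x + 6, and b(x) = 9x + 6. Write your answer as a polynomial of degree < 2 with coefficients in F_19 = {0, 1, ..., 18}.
a · b ≡ 3x + 5 (mod f(x))

Multiply in F_19[x]: a(x)·b(x) = (12x + 6)·(9x + 6) = 13x^2 + 12x + 17. This has degree ≥ 2, so divide by f(x) over F_19: 13x^2 + 12x + 17 = (13)·(x^2 + 8x + 17) + (3x + 5). Hence a·b ≡ 3x + 5 (mod f). (F_19[x]/(f) is a field with 19^2 = 361 elements since f is irreducible of degree 2.)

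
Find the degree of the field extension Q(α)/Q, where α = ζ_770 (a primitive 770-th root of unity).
[Q(α):Q] = 240

The minimal polynomial of ζ_770 over Q is the 770-th cyclotomic polynomial Φ_770(x), which is irreducible over Q and has degree φ(770) = 240. Hence [Q(α):Q] = φ(770) = 240.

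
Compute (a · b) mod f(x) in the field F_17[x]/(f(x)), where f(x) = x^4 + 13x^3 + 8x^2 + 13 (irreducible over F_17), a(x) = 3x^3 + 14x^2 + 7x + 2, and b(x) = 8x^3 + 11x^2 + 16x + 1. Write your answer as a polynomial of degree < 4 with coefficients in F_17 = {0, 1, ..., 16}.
a · b ≡ 13x^3 + 11x^2 + 8 (mod f(x))

Multiply in F_17[x]: a(x)·b(x) = (3x^3 + 14x^2 + 7x + 2)·(8x^3 + 11x^2 + 16x + 1) = 7x^6 + 9x^5 + 3x^4 + 14x^3 + 12x^2 + 5x + 2. This has degree ≥ 4, so divide by f(x) over F_17: 7x^6 + 9x^5 + 3x^4 + 14x^3 + 12x^2 + 5x + 2 = (7x^2 + 3x + 10)·(x^4 + 13x^3 + 8x^2 + 13) + (13x^3 + 11x^2 + 8). Hence a·b ≡ 13x^3 + 11x^2 + 8 (mod f). (F_17[x]/(f) is a field with 17^4 = 83521 elements since f is irreducible of degree 4.)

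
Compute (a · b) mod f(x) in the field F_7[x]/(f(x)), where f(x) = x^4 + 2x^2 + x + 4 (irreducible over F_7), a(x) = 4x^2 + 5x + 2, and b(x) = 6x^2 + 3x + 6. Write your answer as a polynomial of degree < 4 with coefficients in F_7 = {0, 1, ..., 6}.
a · b ≡ 3x^2 + 5x (mod f(x))

Multiply in F_7[x]: a(x)·b(x) = (4x^2 + 5x + 2)·(6x^2 + 3x + 6) = 3x^4 + 2x^2 + x + 5. This has degree ≥ 4, so divide by f(x) over F_7: 3x^4 + 2x^2 + x + 5 = (3)·(x^4 + 2x^2 + x + 4) + (3x^2 + 5x). Hence a·b ≡ 3x^2 + 5x (mod f). (F_7[x]/(f) is a field with 7^4 = 2401 elements since f is irreducible of degree 4.)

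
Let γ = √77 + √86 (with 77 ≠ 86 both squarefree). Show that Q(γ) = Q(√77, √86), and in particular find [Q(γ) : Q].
[Q(γ) : Q] = 4 (equivalently, Q(γ) = Q(√77, √86))

Obviously Q(γ) ⊆ Q(√77, √86), and [Q(√77, √86):Q] = 4 (since 77, 86 are distinct squarefree integers > 1 with 6622 not a perfect square). To show equality we compute the minimal polynomial of γ. From γ = √77 + √86: γ^2 = 77 + 2√(6622) + 86 = 163 + 2√(6622), so γ^2 - 163 = 2√(6622); squaring, (γ^2 - 163)^2 = 4·6622, i.e. γ^4 - 326γ^2 + 26569 - 26488 = 0, i.e. γ^4 - 326γ^2 + 81 = 0. So γ is a root of x^4 - 326x^2 + 81. This polynomial is irreducible over Q: it has no rational root (each ±√77 ± √86 is irrational), and any factorization into two quadratics over Q would force √(6622) ∈ Q (pairing opposite roots) or √77, √86 ∈ Q (other pairings), all impossible. Hence [Q(γ):Q] = 4 = [Q(√77, √86):Q], so Q(γ) = Q(√77, √86).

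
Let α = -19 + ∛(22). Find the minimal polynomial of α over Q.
m_α(x) = x^3 + 57x^2 + 1083x + 6837

Set β = α + 19 = ∛(22), so β^3 = 22. Then (α + 19)^3 - 22 = 0, i.e. α is a root of g(x) = (x + 19)^3 - 22 = x^3 + 57x^2 + 1083x + 6837. Since g(x) = h(x + 19) where h(x) = x^3 - 22, and h is irreducible over Q (because 22 is not a perfect cube, so h has no rational root, and a monic cubic with no rational root is irreducible), g is also irreducible (irreducibility is preserved under the substitution x → x + 19). Hence m_α(x) = x^3 + 57x^2 + 1083x + 6837.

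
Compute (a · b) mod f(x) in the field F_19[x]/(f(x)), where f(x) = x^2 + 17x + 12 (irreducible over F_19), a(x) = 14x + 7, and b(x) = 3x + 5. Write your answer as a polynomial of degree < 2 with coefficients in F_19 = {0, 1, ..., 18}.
a · b ≡ 4x + 6 (mod f(x))

Multiply in F_19[x]: a(x)·b(x) = (14x + 7)·(3x + 5) = 4x^2 + 15x + 16. This has degree ≥ 2, so divide by f(x) over F_19: 4x^2 + 15x + 16 = (4)·(x^2 + 17x + 12) + (4x + 6). Hence a·b ≡ 4x + 6 (mod f). (F_19[x]/(f) is a field with 19^2 = 361 elements since f is irreducible of degree 2.)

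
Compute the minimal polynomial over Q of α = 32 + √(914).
m_α(x) = x^2 - 64x + 110

From α - 32 = √(914), squaring gives (α - 32)^2 = 914, i.e. α^2 - 64α + 1024 = 914, so α^2 - 64α + 110 = 0. The discriminant of x^2 - 64x + 110 is (-64)^2 - 4·(110) = 4096 - 440 = 3656, and 4·(914) is not a perfect square in Q since 914 is squarefree and ≠ 1. Hence x^2 - 64x + 110 is irreducible over Q and is the minimal polynomial of α.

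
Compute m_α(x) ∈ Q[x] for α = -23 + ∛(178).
m_α(x) = x^3 + 69x^2 + 1587x + 11989

Set β = α + 23 = ∛(178), so β^3 = 178. Then (α + 23)^3 - 178 = 0, i.e. α is a root of g(x) = (x + 23)^3 - 178 = x^3 + 69x^2 + 1587x + 11989. Since g(x) = h(x + 23) where h(x) = x^3 - 178, and h is irreducible over Q (because 178 is not a perfect cube, so h has no rational root, and a monic cubic with no rational root is irreducible), g is also irreducible (irreducibility is preserved under the substitution x → x + 23). Hence m_α(x) = x^3 + 69x^2 + 1587x + 11989.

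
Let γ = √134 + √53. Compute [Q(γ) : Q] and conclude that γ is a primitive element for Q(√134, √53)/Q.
[Q(γ) : Q] = 4 (equivalently, Q(γ) = Q(√134, √53))

Obviously Q(γ) ⊆ Q(√134, √53), and [Q(√134, √53):Q] = 4 (since 134, 53 are distinct squarefree integers > 1 with 7102 not a perfect square). To show equality we compute the minimal polynomial of γ. From γ = √134 + √53: γ^2 = 134 + 2√(7102) + 53 = 187 + 2√(7102), so γ^2 - 187 = 2√(7102); squaring, (γ^2 - 187)^2 = 4·7102, i.e. γ^4 - 374γ^2 + 34969 - 28408 = 0, i.e. γ^4 - 374γ^2 + 6561 = 0. So γ is a root of x^4 - 374x^2 + 6561. This polynomial is irreducible over Q: it has no rational root (each ±√134 ± √53 is irrational), and any factorization into two quadratics over Q would force √(7102) ∈ Q (pairing opposite roots) or √134, √53 ∈ Q (other pairings), all impossible. Hence [Q(γ):Q] = 4 = [Q(√134, √53):Q], so Q(γ) = Q(√134, √53).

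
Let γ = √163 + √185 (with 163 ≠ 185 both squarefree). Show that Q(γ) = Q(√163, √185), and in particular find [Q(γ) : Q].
[Q(γ) : Q] = 4 (equivalently, Q(γ) = Q(√163, √185))

Obviously Q(γ) ⊆ Q(√163, √185), and [Q(√163, √185):Q] = 4 (since 163, 185 are distinct squarefree integers > 1 with 30155 not a perfect square). To show equality we compute the minimal polynomial of γ. From γ = √163 + √185: γ^2 = 163 + 2√(30155) + 185 = 348 + 2√(30155), so γ^2 - 348 = 2√(30155); squaring, (γ^2 - 348)^2 = 4·30155, i.e. γ^4 - 696γ^2 + 121104 - 120620 = 0, i.e. γ^4 - 696γ^2 + 484 = 0. So γ is a root of x^4 - 696x^2 + 484. This polynomial is irreducible over Q: it has no rational root (each ±√163 ± √185 is irrational), and any factorization into two quadratics over Q would force √(30155) ∈ Q (pairing opposite roots) or √163, √185 ∈ Q (other pairings), all impossible. Hence [Q(γ):Q] = 4 = [Q(√163, √185):Q], so Q(γ) = Q(√163, √185).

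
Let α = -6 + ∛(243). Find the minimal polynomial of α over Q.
m_α(x) = x^3 + 18x^2 + 108x - 27

Set β = α + 6 = ∛(243), so β^3 = 243. Then (α + 6)^3 - 243 = 0, i.e. α is a root of g(x) = (x + 6)^3 - 243 = x^3 + 18x^2 + 108x - 27. Since g(x) = h(x + 6) where h(x) = x^3 - 243, and h is irreducible over Q (because 243 is not a perfect cube, so h has no rational root, and a monic cubic with no rational root is irreducible), g is also irreducible (irreducibility is preserved under the substitution x → x + 6). Hence m_α(x) = x^3 + 18x^2 + 108x - 27.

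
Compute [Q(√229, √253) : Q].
[Q(√229, √253) : Q] = 4

[Q(√229):Q] = 2 (min poly x^2 - 229, irreducible since 229 is squarefree > 1). For the top step, suppose √253 ∈ Q(√229), say √253 = c + d√229 with c, d ∈ Q. Squaring: 253 = c^2 + 229d^2 + 2cd√229. Since √229 ∉ Q this forces 2cd = 0. If d = 0 then √253 = c ∈ Q, contradicting 253 squarefree > 1. If c = 0 then 253 = 229d^2, so 229·253 = (229d)^2 is a perfect square in Q — but 229·253 = 57937 is not a perfect square (since 229 and 253 are distinct squarefree integers). Contradiction. Hence √253 ∉ Q(√229), so x^2 - 253 stays irreducible over Q(√229) and [Q(√229, √253) : Q(√229)] = 2. By the tower law, [Q(√229, √253) : Q] = 2 · 2 = 4.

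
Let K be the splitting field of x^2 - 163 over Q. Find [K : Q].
[K : Q] = 2

f(x) = x^2 - 163 factors as (x - √163)(x + √163). The splitting field is K = Q(√163). Since 163 is squarefree and > 1, it is not a perfect square, so x^2 - 163 is irreducible over Q and [Q(√163) : Q] = 2. Hence [K : Q] = 2.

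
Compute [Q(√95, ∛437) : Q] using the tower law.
[Q(√95, ∛437) : Q] = 6

Let L = Q(√95, ∛437). Since Q(√95) ⊂ L and [Q(√95):Q] = 2, the tower law gives 2 | [L:Q]. Likewise Q(∛437) ⊂ L with [Q(∛437):Q] = 3 (because 437 is not a perfect cube), so 3 | [L:Q]. As gcd(2,3) = 1, [L:Q] is divisible by 6. Conversely L is generated over Q by √95 and ∛437, so [L:Q] ≤ 2·3 = 6. Therefore [Q(√95, ∛437) : Q] = 6.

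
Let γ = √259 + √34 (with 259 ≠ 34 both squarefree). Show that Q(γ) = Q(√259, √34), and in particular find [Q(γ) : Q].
[Q(γ) : Q] = 4 (equivalently, Q(γ) = Q(√259, √34))

Obviously Q(γ) ⊆ Q(√259, √34), and [Q(√259, √34):Q] = 4 (since 259, 34 are distinct squarefree integers > 1 with 8806 not a perfect square). To show equality we compute the minimal polynomial of γ. From γ = √259 + √34: γ^2 = 259 + 2√(8806) + 34 = 293 + 2√(8806), so γ^2 - 293 = 2√(8806); squaring, (γ^2 - 293)^2 = 4·8806, i.e. γ^4 - 586γ^2 + 85849 - 35224 = 0, i.e. γ^4 - 586γ^2 + 50625 = 0. So γ is a root of x^4 - 586x^2 + 50625. This polynomial is irreducible over Q: it has no rational root (each ±√259 ± √34 is irrational), and any factorization into two quadratics over Q would force √(8806) ∈ Q (pairing opposite roots) or √259, √34 ∈ Q (other pairings), all impossible. Hence [Q(γ):Q] = 4 = [Q(√259, √34):Q], so Q(γ) = Q(√259, √34).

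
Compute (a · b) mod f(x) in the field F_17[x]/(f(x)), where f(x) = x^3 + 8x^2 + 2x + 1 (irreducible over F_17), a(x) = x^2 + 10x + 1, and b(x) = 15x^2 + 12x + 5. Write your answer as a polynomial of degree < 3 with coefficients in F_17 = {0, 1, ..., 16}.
a · b ≡ 12x^2 + 14x + 14 (mod f(x))

Multiply in F_17[x]: a(x)·b(x) = (x^2 + 10x + 1)·(15x^2 + 12x + 5) = 15x^4 + 9x^3 + 4x^2 + 11x + 5. This has degree ≥ 3, so divide by f(x) over F_17: 15x^4 + 9x^3 + 4x^2 + 11x + 5 = (15x + 8)·(x^3 + 8x^2 + 2x + 1) + (12x^2 + 14x + 14). Hence a·b ≡ 12x^2 + 14x + 14 (mod f). (F_17[x]/(f) is a field with 17^3 = 4913 elements since f is irreducible of degree 3.)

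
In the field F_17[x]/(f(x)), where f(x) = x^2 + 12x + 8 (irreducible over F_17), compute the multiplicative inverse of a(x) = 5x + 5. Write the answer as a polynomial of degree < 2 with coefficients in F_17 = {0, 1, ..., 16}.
a(x)^(-1) ≡ 8x + 3 (mod f(x))

Since f is irreducible over F_17, F_17[x]/(f) is a field and a(x) ≠ 0 has an inverse. Apply the extended Euclidean algorithm to f(x) and a(x) in F_17[x]: f(x) = (7x + 9)·a(x) + (14). The last nonzero remainder is the constant 14 = gcd(f, a) in F_17. Back-substituting through the division chain expresses 14 = s(x)·a(x) + t(x)·f(x) with s(x) ≡ 10x + 8 (mod f), so (10x + 8)·a(x) ≡ 14 (mod f). Multiplying by 14^(-1) ≡ 11 in F_17 gives a(x)^(-1) ≡ 11·(10x + 8) ≡ 8x + 3 (mod f). Check: (5x + 5)·(8x + 3) = 6x^2 + 4x + 15 ≡ 1 (mod x^2 + 12x + 8).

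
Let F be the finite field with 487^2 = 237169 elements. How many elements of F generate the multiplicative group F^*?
There are φ(237168) = 77760 primitive elements

F_q^* is cyclic of order q - 1 = 237168. A cyclic group of order m has exactly φ(m) generators. Here m = 237168 = 2^4 · 3^5 · 61, so the number of primitive elements is φ(237168) = 77760.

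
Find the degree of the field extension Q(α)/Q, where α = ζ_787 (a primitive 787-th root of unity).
[Q(α):Q] = 786

The minimal polynomial of ζ_787 over Q is the 787-th cyclotomic polynomial Φ_787(x), which is irreducible over Q and has degree φ(787) = 786. Hence [Q(α):Q] = φ(787) = 786.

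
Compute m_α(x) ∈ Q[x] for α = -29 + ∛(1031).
m_α(x) = x^3 + 87x^2 + 2523x + 23358

Set β = α + 29 = ∛(1031), so β^3 = 1031. Then (α + 29)^3 - 1031 = 0, i.e. α is a root of g(x) = (x + 29)^3 - 1031 = x^3 + 87x^2 + 2523x + 23358. Since g(x) = h(x + 29) where h(x) = x^3 - 1031, and h is irreducible over Q (because 1031 is not a perfect cube, so h has no rational root, and a monic cubic with no rational root is irreducible), g is also irreducible (irreducibility is preserved under the substitution x → x + 29). Hence m_α(x) = x^3 + 87x^2 + 2523x + 23358.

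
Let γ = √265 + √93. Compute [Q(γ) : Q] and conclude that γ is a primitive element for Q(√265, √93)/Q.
[Q(γ) : Q] = 4 (equivalently, Q(γ) = Q(√265, √93))

Obviously Q(γ) ⊆ Q(√265, √93), and [Q(√265, √93):Q] = 4 (since 265, 93 are distinct squarefree integers > 1 with 24645 not a perfect square). To show equality we compute the minimal polynomial of γ. From γ = √265 + √93: γ^2 = 265 + 2√(24645) + 93 = 358 + 2√(24645), so γ^2 - 358 = 2√(24645); squaring, (γ^2 - 358)^2 = 4·24645, i.e. γ^4 - 716γ^2 + 128164 - 98580 = 0, i.e. γ^4 - 716γ^2 + 29584 = 0. So γ is a root of x^4 - 716x^2 + 29584. This polynomial is irreducible over Q: it has no rational root (each ±√265 ± √93 is irrational), and any factorization into two quadratics over Q would force √(24645) ∈ Q (pairing opposite roots) or √265, √93 ∈ Q (other pairings), all impossible. Hence [Q(γ):Q] = 4 = [Q(√265, √93):Q], so Q(γ) = Q(√265, √93).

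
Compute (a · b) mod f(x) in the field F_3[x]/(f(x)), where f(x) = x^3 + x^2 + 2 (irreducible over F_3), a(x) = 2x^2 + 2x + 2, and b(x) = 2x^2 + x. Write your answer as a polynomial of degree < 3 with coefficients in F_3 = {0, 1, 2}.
a · b ≡ x^2 + 2 (mod f(x))

Multiply in F_3[x]: a(x)·b(x) = (2x^2 + 2x + 2)·(2x^2 + x) = x^4 + 2x. This has degree ≥ 3, so divide by f(x) over F_3: x^4 + 2x = (x + 2)·(x^3 + x^2 + 2) + (x^2 + 2). Hence a·b ≡ x^2 + 2 (mod f). (F_3[x]/(f) is a field with 3^3 = 27 elements since f is irreducible of degree 3.)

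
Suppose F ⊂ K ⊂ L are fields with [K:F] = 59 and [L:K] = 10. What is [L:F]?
[L:F] = 590

The tower law says that for any tower of field extensions F ⊂ K ⊂ L with finite degrees, [L:F] = [L:K] · [K:F]. Here this gives [L:F] = 10 · 59 = 590.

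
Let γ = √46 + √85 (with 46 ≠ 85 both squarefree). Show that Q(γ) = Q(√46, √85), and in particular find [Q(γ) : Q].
[Q(γ) : Q] = 4 (equivalently, Q(γ) = Q(√46, √85))

Obviously Q(γ) ⊆ Q(√46, √85), and [Q(√46, √85):Q] = 4 (since 46, 85 are distinct squarefree integers > 1 with 3910 not a perfect square). To show equality we compute the minimal polynomial of γ. From γ = √46 + √85: γ^2 = 46 + 2√(3910) + 85 = 131 + 2√(3910), so γ^2 - 131 = 2√(3910); squaring, (γ^2 - 131)^2 = 4·3910, i.e. γ^4 - 262γ^2 + 17161 - 15640 = 0, i.e. γ^4 - 262γ^2 + 1521 = 0. So γ is a root of x^4 - 262x^2 + 1521. This polynomial is irreducible over Q: it has no rational root (each ±√46 ± √85 is irrational), and any factorization into two quadratics over Q would force √(3910) ∈ Q (pairing opposite roots) or √46, √85 ∈ Q (other pairings), all impossible. Hence [Q(γ):Q] = 4 = [Q(√46, √85):Q], so Q(γ) = Q(√46, √85).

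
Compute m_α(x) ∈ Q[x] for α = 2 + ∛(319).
m_α(x) = x^3 - 6x^2 + 12x - 327

Set β = α - 2 = ∛(319), so β^3 = 319. Then (α - 2)^3 - 319 = 0, i.e. α is a root of g(x) = (x - 2)^3 - 319 = x^3 - 6x^2 + 12x - 327. Since g(x) = h(x - 2) where h(x) = x^3 - 319, and h is irreducible over Q (because 319 is not a perfect cube, so h has no rational root, and a monic cubic with no rational root is irreducible), g is also irreducible (irreducibility is preserved under the substitution x → x - 2). Hence m_α(x) = x^3 - 6x^2 + 12x - 327.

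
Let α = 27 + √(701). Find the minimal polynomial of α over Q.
m_α(x) = x^2 - 54x + 28

From α - 27 = √(701), squaring gives (α - 27)^2 = 701, i.e. α^2 - 54α + 729 = 701, so α^2 - 54α + 28 = 0. The discriminant of x^2 - 54x + 28 is (-54)^2 - 4·(28) = 2916 - 112 = 2804, and 4·(701) is not a perfect square in Q since 701 is squarefree and ≠ 1. Hence x^2 - 54x + 28 is irreducible over Q and is the minimal polynomial of α.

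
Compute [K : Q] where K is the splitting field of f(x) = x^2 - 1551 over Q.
[K : Q] = 2

f(x) = x^2 - 1551 factors as (x - √1551)(x + √1551). The splitting field is K = Q(√1551). Since 1551 is squarefree and > 1, it is not a perfect square, so x^2 - 1551 is irreducible over Q and [Q(√1551) : Q] = 2. Hence [K : Q] = 2.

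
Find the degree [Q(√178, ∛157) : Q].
[Q(√178, ∛157) : Q] = 6

Let L = Q(√178, ∛157). Since Q(√178) ⊂ L and [Q(√178):Q] = 2, the tower law gives 2 | [L:Q]. Likewise Q(∛157) ⊂ L with [Q(∛157):Q] = 3 (because 157 is not a perfect cube), so 3 | [L:Q]. As gcd(2,3) = 1, [L:Q] is divisible by 6. Conversely L is generated over Q by √178 and ∛157, so [L:Q] ≤ 2·3 = 6. Therefore [Q(√178, ∛157) : Q] = 6.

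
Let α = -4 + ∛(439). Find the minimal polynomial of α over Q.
m_α(x) = x^3 + 12x^2 + 48x - 375

Set β = α + 4 = ∛(439), so β^3 = 439. Then (α + 4)^3 - 439 = 0, i.e. α is a root of g(x) = (x + 4)^3 - 439 = x^3 + 12x^2 + 48x - 375. Since g(x) = h(x + 4) where h(x) = x^3 - 439, and h is irreducible over Q (because 439 is not a perfect cube, so h has no rational root, and a monic cubic with no rational root is irreducible), g is also irreducible (irreducibility is preserved under the substitution x → x + 4). Hence m_α(x) = x^3 + 12x^2 + 48x - 375.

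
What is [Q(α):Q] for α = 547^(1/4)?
[Q(α):Q] = 4

α is a root of x^4 - 547. By Eisenstein's criterion at the prime p = 547 (which divides the constant term 547 but p^2 = 299209 does not, since 547 is squarefree), x^4 - 547 is irreducible over Q. Hence [Q(α):Q] = 4.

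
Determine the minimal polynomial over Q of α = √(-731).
m_α(x) = x^2 + 731

α satisfies α^2 + 731 = 0, so x^2 + 731 annihilates α. Since d = -731 is squarefree and ≠ 1, it is not a perfect square in Q, so x^2 + 731 has no rational root and is therefore irreducible over Q (a degree-2 polynomial over a field is irreducible iff it has no root). Hence m_α(x) = x^2 + 731.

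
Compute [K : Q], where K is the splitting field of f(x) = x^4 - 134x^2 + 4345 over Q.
[K : Q] = 4

Solving the quadratic in x^2: x^2 = (134 ± √(134^2 - 4·4345))/2 = (134 ± √576)/2 = (134 ± 24)/2, giving x^2 = 55 or x^2 = 79. So f(x) = (x^2 - 55)(x^2 - 79) and the roots of f are ±√55, ±√79. Hence the splitting field is K = Q(√55, √79). Since 55 and 79 are distinct squarefree integers > 1, their product 4345 is not a perfect square, so √79 ∉ Q(√55). By the tower law [K:Q] = [Q(√55,√79):Q(√55)] · [Q(√55):Q] = 2 · 2 = 4.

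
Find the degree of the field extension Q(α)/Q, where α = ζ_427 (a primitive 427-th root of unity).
[Q(α):Q] = 360

The minimal polynomial of ζ_427 over Q is the 427-th cyclotomic polynomial Φ_427(x), which is irreducible over Q and has degree φ(427) = 360. Hence [Q(α):Q] = φ(427) = 360.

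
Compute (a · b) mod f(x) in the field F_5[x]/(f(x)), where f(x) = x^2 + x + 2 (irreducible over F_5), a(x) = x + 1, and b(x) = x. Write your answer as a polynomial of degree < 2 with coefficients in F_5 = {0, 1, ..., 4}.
a · b ≡ 3 (mod f(x))

Multiply in F_5[x]: a(x)·b(x) = (x + 1)·(x) = x^2 + x. This has degree ≥ 2, so divide by f(x) over F_5: x^2 + x = (1)·(x^2 + x + 2) + (3). Hence a·b ≡ 3 (mod f). (F_5[x]/(f) is a field with 5^2 = 25 elements since f is irreducible of degree 2.)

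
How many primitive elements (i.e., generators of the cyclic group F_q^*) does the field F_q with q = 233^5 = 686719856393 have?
There are φ(686719856392) = 320825736000 primitive elements

F_q^* is cyclic of order q - 1 = 686719856392. A cyclic group of order m has exactly φ(m) generators. Here m = 686719856392 = 2^3 · 29 · 31 · 95483851, so the number of primitive elements is φ(686719856392) = 320825736000.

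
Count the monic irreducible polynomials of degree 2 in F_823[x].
There are 338253 monic irreducible polynomials of degree 2 over F_823

Each element of F_{823^2} that lies in no proper subfield is a root of exactly one monic irreducible of degree 2 over F_823, and each such polynomial has 2 distinct roots in F_{823^2}. By Möbius inversion the count is N_823(2) = (1/2) Σ_{d|2} μ(2/d) · 823^d = (1/2)(μ(2)·823^1 + μ(1)·823^2) = 676506/2 = 338253.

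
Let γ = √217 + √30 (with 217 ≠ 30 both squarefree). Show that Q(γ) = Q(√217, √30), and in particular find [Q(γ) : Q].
[Q(γ) : Q] = 4 (equivalently, Q(γ) = Q(√217, √30))

Obviously Q(γ) ⊆ Q(√217, √30), and [Q(√217, √30):Q] = 4 (since 217, 30 are distinct squarefree integers > 1 with 6510 not a perfect square). To show equality we compute the minimal polynomial of γ. From γ = √217 + √30: γ^2 = 217 + 2√(6510) + 30 = 247 + 2√(6510), so γ^2 - 247 = 2√(6510); squaring, (γ^2 - 247)^2 = 4·6510, i.e. γ^4 - 494γ^2 + 61009 - 26040 = 0, i.e. γ^4 - 494γ^2 + 34969 = 0. So γ is a root of x^4 - 494x^2 + 34969. This polynomial is irreducible over Q: it has no rational root (each ±√217 ± √30 is irrational), and any factorization into two quadratics over Q would force √(6510) ∈ Q (pairing opposite roots) or √217, √30 ∈ Q (other pairings), all impossible. Hence [Q(γ):Q] = 4 = [Q(√217, √30):Q], so Q(γ) = Q(√217, √30).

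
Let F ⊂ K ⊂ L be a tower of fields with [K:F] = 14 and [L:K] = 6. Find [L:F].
[L:F] = 84

The tower law says that for any tower of field extensions F ⊂ K ⊂ L with finite degrees, [L:F] = [L:K] · [K:F]. Here this gives [L:F] = 6 · 14 = 84.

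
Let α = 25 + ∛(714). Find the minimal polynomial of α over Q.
m_α(x) = x^3 - 75x^2 + 1875x - 16339

Set β = α - 25 = ∛(714), so β^3 = 714. Then (α - 25)^3 - 714 = 0, i.e. α is a root of g(x) = (x - 25)^3 - 714 = x^3 - 75x^2 + 1875x - 16339. Since g(x) = h(x - 25) where h(x) = x^3 - 714, and h is irreducible over Q (because 714 is not a perfect cube, so h has no rational root, and a monic cubic with no rational root is irreducible), g is also irreducible (irreducibility is preserved under the substitution x → x - 25). Hence m_α(x) = x^3 - 75x^2 + 1875x - 16339.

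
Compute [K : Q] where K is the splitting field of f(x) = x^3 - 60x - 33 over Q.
[K : Q] = 6

By the rational root test, any rational root of the monic integer polynomial f(x) = x^3 - 60x - 33 must be an integer dividing the constant term -33, i.e. one of ±{1, 3, 11, 33}. Evaluating: f(1) = -92, f(-1) = 26, f(3) = -186, f(-3) = 120, f(11) = 638, f(-11) = -704, f(33) = 33924, f(-33) = -33990; none is 0, so f has no rational root and is therefore irreducible over Q (a cubic with no linear factor over a field is irreducible). For an irreducible cubic, the Galois group is A_3 or S_3 according as the discriminant disc(f) = -4a^3 - 27b^2 = -4·(-60)^3 - 27·(-33)^2 = 834597 is or is not a square in Q. Here disc(f) = 834597 is not a perfect square in Q, so the Galois group of f over Q is not contained in A_3 and must be all of S_3. The splitting field has degree |S_3| = 6 over Q, so [K : Q] = 6.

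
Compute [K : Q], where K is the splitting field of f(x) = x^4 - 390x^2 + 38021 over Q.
[K : Q] = 4

Solving the quadratic in x^2: x^2 = (390 ± √(390^2 - 4·38021))/2 = (390 ± √16)/2 = (390 ± 4)/2, giving x^2 = 193 or x^2 = 197. So f(x) = (x^2 - 193)(x^2 - 197) and the roots of f are ±√193, ±√197. Hence the splitting field is K = Q(√193, √197). Since 193 and 197 are distinct squarefree integers > 1, their product 38021 is not a perfect square, so √197 ∉ Q(√193). By the tower law [K:Q] = [Q(√193,√197):Q(√193)] · [Q(√193):Q] = 2 · 2 = 4.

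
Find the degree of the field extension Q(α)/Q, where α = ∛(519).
[Q(α):Q] = 3

The minimal polynomial of α is x^3 - 519, irreducible over Q since 519 is not a perfect cube (so x^3 - 519 has no rational root). Hence [Q(α):Q] = deg(m_α) = 3.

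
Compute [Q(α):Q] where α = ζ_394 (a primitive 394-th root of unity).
[Q(α):Q] = 196

The minimal polynomial of ζ_394 over Q is the 394-th cyclotomic polynomial Φ_394(x), which is irreducible over Q and has degree φ(394) = 196. Hence [Q(α):Q] = φ(394) = 196.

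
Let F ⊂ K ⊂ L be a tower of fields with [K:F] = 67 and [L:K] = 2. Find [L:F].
[L:F] = 134

The tower law says that for any tower of field extensions F ⊂ K ⊂ L with finite degrees, [L:F] = [L:K] · [K:F]. Here this gives [L:F] = 2 · 67 = 134.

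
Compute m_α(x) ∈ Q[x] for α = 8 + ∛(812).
m_α(x) = x^3 - 24x^2 + 192x - 1324

Set β = α - 8 = ∛(812), so β^3 = 812. Then (α - 8)^3 - 812 = 0, i.e. α is a root of g(x) = (x - 8)^3 - 812 = x^3 - 24x^2 + 192x - 1324. Since g(x) = h(x - 8) where h(x) = x^3 - 812, and h is irreducible over Q (because 812 is not a perfect cube, so h has no rational root, and a monic cubic with no rational root is irreducible), g is also irreducible (irreducibility is preserved under the substitution x → x - 8). Hence m_α(x) = x^3 - 24x^2 + 192x - 1324.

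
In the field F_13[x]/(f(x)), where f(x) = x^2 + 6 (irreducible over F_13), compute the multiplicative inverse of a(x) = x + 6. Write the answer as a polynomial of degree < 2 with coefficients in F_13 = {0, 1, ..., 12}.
a(x)^(-1) ≡ 4x + 2 (mod f(x))

Since f is irreducible over F_13, F_13[x]/(f) is a field and a(x) ≠ 0 has an inverse. Apply the extended Euclidean algorithm to f(x) and a(x) in F_13[x]: f(x) = (x + 7)·a(x) + (3). The last nonzero remainder is the constant 3 = gcd(f, a) in F_13. Back-substituting through the division chain expresses 3 = s(x)·a(x) + t(x)·f(x) with s(x) ≡ 12x + 6 (mod f), so (12x + 6)·a(x) ≡ 3 (mod f). Multiplying by 3^(-1) ≡ 9 in F_13 gives a(x)^(-1) ≡ 9·(12x + 6) ≡ 4x + 2 (mod f). Check: (x + 6)·(4x + 2) = 4x^2 + 12 ≡ 1 (mod x^2 + 6).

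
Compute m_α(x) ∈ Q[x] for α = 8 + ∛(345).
m_α(x) = x^3 - 24x^2 + 192x - 857

Set β = α - 8 = ∛(345), so β^3 = 345. Then (α - 8)^3 - 345 = 0, i.e. α is a root of g(x) = (x - 8)^3 - 345 = x^3 - 24x^2 + 192x - 857. Since g(x) = h(x - 8) where h(x) = x^3 - 345, and h is irreducible over Q (because 345 is not a perfect cube, so h has no rational root, and a monic cubic with no rational root is irreducible), g is also irreducible (irreducibility is preserved under the substitution x → x - 8). Hence m_α(x) = x^3 - 24x^2 + 192x - 857.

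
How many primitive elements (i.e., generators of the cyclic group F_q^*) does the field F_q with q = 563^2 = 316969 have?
There are φ(316968) = 103040 primitive elements

F_q^* is cyclic of order q - 1 = 316968. A cyclic group of order m has exactly φ(m) generators. Here m = 316968 = 2^3 · 3 · 47 · 281, so the number of primitive elements is φ(316968) = 103040.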